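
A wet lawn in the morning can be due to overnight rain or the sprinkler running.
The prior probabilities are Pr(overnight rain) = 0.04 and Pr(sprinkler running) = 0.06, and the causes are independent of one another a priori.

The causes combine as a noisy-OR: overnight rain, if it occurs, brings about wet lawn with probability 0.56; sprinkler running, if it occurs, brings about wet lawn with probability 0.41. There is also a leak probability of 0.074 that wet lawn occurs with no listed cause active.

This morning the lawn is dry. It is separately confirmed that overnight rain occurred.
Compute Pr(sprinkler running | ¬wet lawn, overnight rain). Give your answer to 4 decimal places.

Under noisy-OR, P(wet lawn | causes) = 1 − (1−0.074)·∏(1−qᵢ) over the active causes.
P(¬wet lawn | overnight rain) = 0.40744×0.94 + 0.24039×0.06 = 0.382994 + 0.014423 = 0.397417
The sprinkler running-present share is 0.24039×0.06 = 0.014423.
So P(sprinkler running | ¬wet lawn, overnight rain) = 0.014423/0.397417 ≈ 0.0363.

Pr(sprinkler running | ¬wet lawn, overnight rain) ≈ 0.0363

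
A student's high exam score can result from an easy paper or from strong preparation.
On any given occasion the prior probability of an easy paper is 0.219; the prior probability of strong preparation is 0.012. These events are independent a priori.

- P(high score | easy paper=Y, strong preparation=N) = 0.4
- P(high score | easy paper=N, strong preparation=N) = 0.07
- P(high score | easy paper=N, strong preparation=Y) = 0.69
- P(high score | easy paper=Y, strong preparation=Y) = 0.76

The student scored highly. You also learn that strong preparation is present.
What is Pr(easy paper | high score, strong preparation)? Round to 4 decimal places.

Pr(easy paper | high score, strong preparation) ≈ 0.2360

Weight on easy paper=true, given the evidence: 0.76·0.219 = 0.166440
Normalizer over all consistent configurations: 0.69·0.781 + 0.76·0.219 = 0.705330
Posterior = 0.166440 / 0.705330 ≈ 0.2360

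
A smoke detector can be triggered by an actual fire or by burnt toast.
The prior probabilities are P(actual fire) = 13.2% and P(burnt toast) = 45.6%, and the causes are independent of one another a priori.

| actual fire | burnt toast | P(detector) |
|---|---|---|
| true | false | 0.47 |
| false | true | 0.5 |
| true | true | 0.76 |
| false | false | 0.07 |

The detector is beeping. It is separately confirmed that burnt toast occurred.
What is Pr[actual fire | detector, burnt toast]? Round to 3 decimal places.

P(detector | burnt toast) = 0.5·0.868 + 0.76·0.132 = 0.434000 + 0.100320 = 0.534320
Of this, 0.100320 comes from 0.76·0.132 (the actual fire=true cases).
Hence the posterior is 0.100320/0.534320 ≈ 0.188.

Pr[actual fire | detector, burnt toast] ≈ 0.188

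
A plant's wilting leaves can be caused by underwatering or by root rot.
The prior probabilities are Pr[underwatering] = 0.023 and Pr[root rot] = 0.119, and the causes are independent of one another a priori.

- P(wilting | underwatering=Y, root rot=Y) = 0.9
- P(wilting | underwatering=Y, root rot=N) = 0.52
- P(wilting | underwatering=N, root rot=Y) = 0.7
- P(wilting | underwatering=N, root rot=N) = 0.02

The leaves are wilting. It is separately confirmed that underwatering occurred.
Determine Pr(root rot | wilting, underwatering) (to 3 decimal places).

Pr(root rot | wilting, underwatering) ≈ 0.189

P(wilting | underwatering) = 0.52·0.881 + 0.9·0.119 = 0.458120 + 0.107100 = 0.565220
Of this, 0.107100 comes from 0.9·0.119 (the root rot=true cases).
So P(root rot | wilting, underwatering) = 0.107100/0.565220 ≈ 0.189.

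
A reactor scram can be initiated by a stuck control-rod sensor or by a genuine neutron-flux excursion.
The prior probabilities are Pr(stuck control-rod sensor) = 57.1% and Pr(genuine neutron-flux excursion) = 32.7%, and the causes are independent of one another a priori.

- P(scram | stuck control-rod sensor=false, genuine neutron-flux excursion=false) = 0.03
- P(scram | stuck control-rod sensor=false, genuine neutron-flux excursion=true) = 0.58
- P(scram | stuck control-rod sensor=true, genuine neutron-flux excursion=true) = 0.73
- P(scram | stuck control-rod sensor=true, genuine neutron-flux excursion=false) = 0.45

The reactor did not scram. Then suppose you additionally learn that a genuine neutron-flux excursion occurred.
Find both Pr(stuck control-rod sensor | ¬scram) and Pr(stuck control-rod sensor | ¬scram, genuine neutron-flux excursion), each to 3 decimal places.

Pr(stuck control-rod sensor | ¬scram) ≈ 0.436; Pr(stuck control-rod sensor | ¬scram, genuine neutron-flux excursion) ≈ 0.461

By total probability over the 4 (stuck control-rod sensor, genuine neutron-flux excursion) configurations:
  P(¬scram) = 0.97*0.429*0.673 + 0.42*0.429*0.327 + 0.55*0.571*0.673 + 0.27*0.571*0.327
        = 0.280055 + 0.058919 + 0.211356 + 0.050414 = 0.600744
The terms with stuck control-rod sensor present sum to 0.261770, so
  P(stuck control-rod sensor | ¬scram) = 0.261770 / 0.600744 ≈ 0.436

Now also conditioning on genuine neutron-flux excursion=true:
P(¬scram | genuine neutron-flux excursion) = 0.42×0.429 + 0.27×0.571 = 0.180180 + 0.154170 = 0.334350
Of this, 0.154170 comes from 0.27×0.571 (the stuck control-rod sensor=true cases).
P(stuck control-rod sensor | ¬scram, genuine neutron-flux excursion) = 0.154170 / 0.334350 ≈ 0.461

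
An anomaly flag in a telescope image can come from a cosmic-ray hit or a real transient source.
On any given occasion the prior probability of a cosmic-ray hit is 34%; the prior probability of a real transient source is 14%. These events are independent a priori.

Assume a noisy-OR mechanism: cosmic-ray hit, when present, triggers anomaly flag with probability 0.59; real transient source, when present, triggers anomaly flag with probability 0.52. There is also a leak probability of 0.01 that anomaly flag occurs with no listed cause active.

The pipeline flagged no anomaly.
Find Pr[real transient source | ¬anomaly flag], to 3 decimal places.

Under noisy-OR, P(anomaly flag | causes) = 1 − (1−0.01)·∏(1−qᵢ) over the active causes.
Sum P(¬anomaly flag|·) weighted by the priors over the 4 (cosmic-ray hit, real transient source) configurations:
  P(¬anomaly flag) = 0.99*0.66*0.86 + 0.4752*0.66*0.14 + 0.4059*0.34*0.86 + 0.194832*0.34*0.14
        = 0.561924 + 0.043908 + 0.118685 + 0.009274 = 0.733791
Configurations with real transient source contribute 0.053182, so
  P(real transient source | ¬anomaly flag) = 0.053182 / 0.733791 ≈ 0.072

Pr[real transient source | ¬anomaly flag] ≈ 0.072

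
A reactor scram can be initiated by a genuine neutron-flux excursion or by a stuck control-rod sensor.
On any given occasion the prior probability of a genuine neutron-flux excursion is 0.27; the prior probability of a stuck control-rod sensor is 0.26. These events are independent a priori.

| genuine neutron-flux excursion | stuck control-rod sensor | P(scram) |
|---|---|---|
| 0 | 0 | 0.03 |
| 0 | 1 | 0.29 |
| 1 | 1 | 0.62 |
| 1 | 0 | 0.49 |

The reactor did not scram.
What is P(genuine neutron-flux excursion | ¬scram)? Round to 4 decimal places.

For the numerator, keep only genuine neutron-flux excursion=true terms: 0.101898 + 0.026676 = 0.128574
Denominator P(¬scram): 0.97·0.73·0.74 + 0.71·0.73·0.26 + 0.51·0.27·0.74 + 0.38·0.27·0.26 = 0.787326
Posterior = 0.128574 / 0.787326 ≈ 0.1633

P(genuine neutron-flux excursion | ¬scram) ≈ 0.1633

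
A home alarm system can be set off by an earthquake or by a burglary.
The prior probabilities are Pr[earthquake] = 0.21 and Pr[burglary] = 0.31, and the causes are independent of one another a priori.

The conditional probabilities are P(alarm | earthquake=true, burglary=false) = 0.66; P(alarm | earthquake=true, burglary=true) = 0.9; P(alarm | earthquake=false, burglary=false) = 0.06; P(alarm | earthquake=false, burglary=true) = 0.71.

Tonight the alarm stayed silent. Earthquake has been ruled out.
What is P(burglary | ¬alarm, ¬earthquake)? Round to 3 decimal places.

P(burglary | ¬alarm, ¬earthquake) ≈ 0.122

For the numerator, keep only burglary=true terms: 0.29·0.31 = 0.089900
Normalizer over all consistent configurations: 0.94·0.69 + 0.29·0.31 = 0.738500
Posterior = 0.089900 / 0.738500 ≈ 0.122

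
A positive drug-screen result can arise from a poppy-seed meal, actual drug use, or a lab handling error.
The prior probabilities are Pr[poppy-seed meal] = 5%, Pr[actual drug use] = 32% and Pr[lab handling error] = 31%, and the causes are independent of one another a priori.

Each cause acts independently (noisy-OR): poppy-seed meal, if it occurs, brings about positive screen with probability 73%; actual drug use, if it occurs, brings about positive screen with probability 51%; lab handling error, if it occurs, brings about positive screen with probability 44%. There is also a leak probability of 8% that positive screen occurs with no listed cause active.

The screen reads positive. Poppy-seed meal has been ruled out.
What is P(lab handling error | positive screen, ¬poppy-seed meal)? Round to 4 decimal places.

Under noisy-OR, P(positive screen | causes) = 1 − (1−0.08)·∏(1−qᵢ) over the active causes.
P(positive screen | ¬poppy-seed meal) = 0.08×0.68×0.69 + 0.4848×0.68×0.31 + 0.5492×0.32×0.69 + 0.747552×0.32×0.31 = 0.037536 + 0.102196 + 0.121263 + 0.074157 = 0.335152
Of this, 0.176353 comes from 0.102196 + 0.074157 (the lab handling error=true cases).
So P(lab handling error | positive screen, ¬poppy-seed meal) = 0.176353/0.335152 ≈ 0.5262.

P(lab handling error | positive screen, ¬poppy-seed meal) ≈ 0.5262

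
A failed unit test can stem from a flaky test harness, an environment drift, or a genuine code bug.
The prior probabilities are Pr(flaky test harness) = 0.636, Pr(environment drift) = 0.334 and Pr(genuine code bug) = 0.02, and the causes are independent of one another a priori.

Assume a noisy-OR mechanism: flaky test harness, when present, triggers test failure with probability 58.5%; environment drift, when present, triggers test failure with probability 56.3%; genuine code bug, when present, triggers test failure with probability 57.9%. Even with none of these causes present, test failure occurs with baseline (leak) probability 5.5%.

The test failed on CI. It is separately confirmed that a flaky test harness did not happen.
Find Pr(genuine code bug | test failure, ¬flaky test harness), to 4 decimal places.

Under noisy-OR, P(test failure | causes) = 1 − (1−0.055)·∏(1−qᵢ) over the active causes.
P(test failure | ¬flaky test harness) = 0.055×0.666×0.98 + 0.602155×0.666×0.02 + 0.587035×0.334×0.98 + 0.826142×0.334×0.02 = 0.035897 + 0.008021 + 0.192148 + 0.005519 = 0.241585
Of this, 0.013540 comes from 0.008021 + 0.005519 (the genuine code bug=true cases).
Hence the posterior is 0.013540/0.241585 ≈ 0.0560.

Pr(genuine code bug | test failure, ¬flaky test harness) ≈ 0.0560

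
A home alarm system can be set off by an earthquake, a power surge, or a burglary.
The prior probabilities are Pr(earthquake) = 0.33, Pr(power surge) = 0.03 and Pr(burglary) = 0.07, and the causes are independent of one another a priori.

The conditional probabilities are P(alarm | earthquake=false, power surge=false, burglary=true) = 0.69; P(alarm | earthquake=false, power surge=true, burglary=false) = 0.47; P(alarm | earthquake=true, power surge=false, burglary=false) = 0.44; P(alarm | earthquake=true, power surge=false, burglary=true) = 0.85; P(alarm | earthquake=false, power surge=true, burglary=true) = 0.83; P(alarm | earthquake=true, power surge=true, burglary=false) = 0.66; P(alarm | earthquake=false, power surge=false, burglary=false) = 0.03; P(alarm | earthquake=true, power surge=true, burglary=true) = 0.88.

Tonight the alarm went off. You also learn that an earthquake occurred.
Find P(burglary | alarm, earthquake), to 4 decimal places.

Sum P(alarm|·) weighted by the priors over the 4 (power surge, burglary) configurations:
  P(alarm | earthquake) = 0.44·0.97·0.93 + 0.85·0.97·0.07 + 0.66·0.03·0.93 + 0.88·0.03·0.07
        = 0.396924 + 0.057715 + 0.018414 + 0.001848 = 0.474901
The terms with burglary present sum to 0.059563, so
  P(burglary | alarm, earthquake) = 0.059563 / 0.474901 ≈ 0.1254

P(burglary | alarm, earthquake) ≈ 0.1254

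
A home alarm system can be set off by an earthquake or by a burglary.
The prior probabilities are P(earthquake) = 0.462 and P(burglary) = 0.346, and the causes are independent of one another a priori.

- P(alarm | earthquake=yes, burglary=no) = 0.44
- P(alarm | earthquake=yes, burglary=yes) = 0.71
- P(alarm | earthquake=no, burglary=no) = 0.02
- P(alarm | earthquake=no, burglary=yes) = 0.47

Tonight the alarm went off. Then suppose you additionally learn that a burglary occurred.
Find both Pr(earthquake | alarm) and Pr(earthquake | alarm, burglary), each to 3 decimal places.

Pr(earthquake | alarm) ≈ 0.723; Pr(earthquake | alarm, burglary) ≈ 0.565

For the numerator, keep only earthquake=true terms: 0.132945 + 0.113495 = 0.246440
Normalizer over all consistent configurations: 0.02·0.538·0.654 + 0.47·0.538·0.346 + 0.44·0.462·0.654 + 0.71·0.462·0.346 = 0.340967
Posterior = 0.246440 / 0.340967 ≈ 0.723

Now condition on the additional information:
P(alarm | burglary) = 0.47*0.538 + 0.71*0.462 = 0.252860 + 0.328020 = 0.580880
The earthquake-present share is 0.71*0.462 = 0.328020.
Hence the posterior is 0.328020/0.580880 ≈ 0.565.
This is intercausal reasoning (explaining away): once burglary accounts for the alarm, earthquake becomes less likely.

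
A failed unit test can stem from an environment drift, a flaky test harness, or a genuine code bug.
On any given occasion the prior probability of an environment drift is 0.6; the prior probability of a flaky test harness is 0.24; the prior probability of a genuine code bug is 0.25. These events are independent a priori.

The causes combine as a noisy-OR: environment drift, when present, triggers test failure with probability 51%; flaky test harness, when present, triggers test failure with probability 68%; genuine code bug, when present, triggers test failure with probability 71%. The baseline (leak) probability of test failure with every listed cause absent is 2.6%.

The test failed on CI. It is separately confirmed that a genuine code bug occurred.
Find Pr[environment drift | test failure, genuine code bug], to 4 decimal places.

Under noisy-OR, P(test failure | causes) = 1 − (1−0.026)·∏(1−qᵢ) over the active causes.
Numerator (weight on configurations with environment drift): 0.392887 + 0.137622 = 0.530509
Normalizer over all consistent configurations: 0.71754*0.4*0.76 + 0.909613*0.4*0.24 + 0.861595*0.6*0.76 + 0.95571*0.6*0.24 = 0.835964
P(environment drift | test failure, genuine code bug) = 0.530509/0.835964 ≈ 0.6346

Pr[environment drift | test failure, genuine code bug] ≈ 0.6346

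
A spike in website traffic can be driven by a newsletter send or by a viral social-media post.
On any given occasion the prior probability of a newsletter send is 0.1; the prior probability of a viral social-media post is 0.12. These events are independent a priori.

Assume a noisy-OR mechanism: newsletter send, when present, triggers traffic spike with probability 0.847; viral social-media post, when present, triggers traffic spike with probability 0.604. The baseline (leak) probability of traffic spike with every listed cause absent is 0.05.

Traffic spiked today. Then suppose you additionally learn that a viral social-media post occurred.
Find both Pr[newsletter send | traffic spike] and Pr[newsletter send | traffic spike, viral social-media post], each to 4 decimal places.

Pr[newsletter send | traffic spike] ≈ 0.4471; Pr[newsletter send | traffic spike, viral social-media post] ≈ 0.1437

Under noisy-OR, P(traffic spike | causes) = 1 − (1−0.05)·∏(1−qᵢ) over the active causes.
Weight on newsletter send=true, given the evidence: 0.075209 + 0.011309 = 0.086518
Normalizer over all consistent configurations: 0.05*0.9*0.88 + 0.6238*0.9*0.12 + 0.85465*0.1*0.88 + 0.942441*0.1*0.12 = 0.193488
Posterior = 0.086518 / 0.193488 ≈ 0.4471

With the extra evidence:
Enumerate both values of newsletter send and weight by the priors:
  P(traffic spike | viral social-media post) = 0.6238·0.9 + 0.942441·0.1
        = 0.561420 + 0.094244 = 0.655664
The terms with newsletter send present sum to 0.094244, so
  P(newsletter send | traffic spike, viral social-media post) = 0.094244 / 0.655664 ≈ 0.1437
— viral social-media post explains away the evidence for newsletter send.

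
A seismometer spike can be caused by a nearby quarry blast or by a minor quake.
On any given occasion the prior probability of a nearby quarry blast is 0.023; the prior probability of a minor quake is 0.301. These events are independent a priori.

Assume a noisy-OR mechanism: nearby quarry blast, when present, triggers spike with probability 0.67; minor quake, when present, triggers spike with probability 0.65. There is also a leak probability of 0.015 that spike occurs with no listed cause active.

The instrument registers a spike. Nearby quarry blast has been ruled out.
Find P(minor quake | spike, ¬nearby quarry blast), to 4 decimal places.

Under noisy-OR, P(spike | causes) = 1 − (1−0.015)·∏(1−qᵢ) over the active causes.
For the numerator, keep only minor quake=true terms: 0.65525×0.301 = 0.197230
Denominator P(spike | ¬nearby quarry blast): 0.015×0.699 + 0.65525×0.301 = 0.207715
P(minor quake | spike, ¬nearby quarry blast) = 0.197230/0.207715 ≈ 0.9495

P(minor quake | spike, ¬nearby quarry blast) ≈ 0.9495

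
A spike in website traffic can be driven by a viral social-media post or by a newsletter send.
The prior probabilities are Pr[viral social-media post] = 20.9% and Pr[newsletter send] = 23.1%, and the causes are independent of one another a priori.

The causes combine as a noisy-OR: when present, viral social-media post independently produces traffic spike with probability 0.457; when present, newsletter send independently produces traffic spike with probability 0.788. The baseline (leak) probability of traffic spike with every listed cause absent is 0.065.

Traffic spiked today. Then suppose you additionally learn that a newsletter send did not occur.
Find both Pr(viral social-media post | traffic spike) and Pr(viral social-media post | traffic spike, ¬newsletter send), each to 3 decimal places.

Under noisy-OR, P(traffic spike | causes) = 1 − (1−0.065)·∏(1−qᵢ) over the active causes.
By total probability over the 4 (viral social-media post, newsletter send) configurations:
  P(traffic spike) = 0.065·0.791·0.769 + 0.80178·0.791·0.231 + 0.492295·0.209·0.769 + 0.892367·0.209·0.231
        = 0.039538 + 0.146502 + 0.079122 + 0.043083 = 0.308245
Configurations with viral social-media post contribute 0.122205, so
  P(viral social-media post | traffic spike) = 0.122205 / 0.308245 ≈ 0.396

Now also conditioning on newsletter send≠true:
Sum P(traffic spike|·) weighted by the priors over both values of viral social-media post:
  P(traffic spike | ¬newsletter send) = 0.065×0.791 + 0.492295×0.209
        = 0.051415 + 0.102890 = 0.154305
The terms with viral social-media post present sum to 0.102890, so
  P(viral social-media post | traffic spike, ¬newsletter send) = 0.102890 / 0.154305 ≈ 0.667

Pr(viral social-media post | traffic spike) ≈ 0.396; Pr(viral social-media post | traffic spike, ¬newsletter send) ≈ 0.667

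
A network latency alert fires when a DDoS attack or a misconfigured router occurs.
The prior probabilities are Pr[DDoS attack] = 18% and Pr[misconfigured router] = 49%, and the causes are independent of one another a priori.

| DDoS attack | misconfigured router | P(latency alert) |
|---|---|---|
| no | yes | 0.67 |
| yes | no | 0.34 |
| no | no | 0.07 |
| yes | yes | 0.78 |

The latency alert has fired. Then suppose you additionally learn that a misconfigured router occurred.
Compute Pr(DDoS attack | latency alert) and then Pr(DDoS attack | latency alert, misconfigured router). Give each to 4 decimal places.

Pr(DDoS attack | latency alert) ≈ 0.2510; Pr(DDoS attack | latency alert, misconfigured router) ≈ 0.2035

Weight on DDoS attack=true, given the evidence: 0.031212 + 0.068796 = 0.100008
The normalizing constant is 0.07·0.82·0.51 + 0.67·0.82·0.49 + 0.34·0.18·0.51 + 0.78·0.18·0.49 = 0.398488
P(DDoS attack | latency alert) = 0.100008/0.398488 ≈ 0.2510

Now also conditioning on misconfigured router=true:
Numerator (weight on configurations with DDoS attack): 0.78*0.18 = 0.140400
The normalizing constant is 0.67*0.82 + 0.78*0.18 = 0.689800
Posterior = 0.140400 / 0.689800 ≈ 0.2035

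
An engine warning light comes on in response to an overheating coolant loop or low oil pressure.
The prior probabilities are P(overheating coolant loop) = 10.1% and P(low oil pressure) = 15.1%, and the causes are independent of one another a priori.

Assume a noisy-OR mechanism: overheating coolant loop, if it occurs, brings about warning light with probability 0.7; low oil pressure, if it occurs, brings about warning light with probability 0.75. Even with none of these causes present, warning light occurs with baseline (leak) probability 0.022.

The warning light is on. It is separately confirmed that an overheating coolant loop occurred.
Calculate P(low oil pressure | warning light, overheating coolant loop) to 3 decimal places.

Under noisy-OR, P(warning light | causes) = 1 − (1−0.022)·∏(1−qᵢ) over the active causes.
By total probability over both values of low oil pressure:
  P(warning light | overheating coolant loop) = 0.7066·0.849 + 0.92665·0.151
        = 0.599903 + 0.139924 = 0.739827
The terms with low oil pressure present sum to 0.139924, so
  P(low oil pressure | warning light, overheating coolant loop) = 0.139924 / 0.739827 ≈ 0.189

P(low oil pressure | warning light, overheating coolant loop) ≈ 0.189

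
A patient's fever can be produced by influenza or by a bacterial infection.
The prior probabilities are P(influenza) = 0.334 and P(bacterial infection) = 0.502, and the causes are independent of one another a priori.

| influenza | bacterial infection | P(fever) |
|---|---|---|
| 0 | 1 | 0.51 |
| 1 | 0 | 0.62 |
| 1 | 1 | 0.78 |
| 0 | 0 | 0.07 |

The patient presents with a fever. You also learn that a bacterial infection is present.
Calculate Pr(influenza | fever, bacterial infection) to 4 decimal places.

Pr(influenza | fever, bacterial infection) ≈ 0.4341

Sum P(fever|·) weighted by the priors over both values of influenza:
  P(fever | bacterial infection) = 0.51×0.666 + 0.78×0.334
        = 0.339660 + 0.260520 = 0.600180
The terms with influenza present sum to 0.260520, so
  P(influenza | fever, bacterial infection) = 0.260520 / 0.600180 ≈ 0.4341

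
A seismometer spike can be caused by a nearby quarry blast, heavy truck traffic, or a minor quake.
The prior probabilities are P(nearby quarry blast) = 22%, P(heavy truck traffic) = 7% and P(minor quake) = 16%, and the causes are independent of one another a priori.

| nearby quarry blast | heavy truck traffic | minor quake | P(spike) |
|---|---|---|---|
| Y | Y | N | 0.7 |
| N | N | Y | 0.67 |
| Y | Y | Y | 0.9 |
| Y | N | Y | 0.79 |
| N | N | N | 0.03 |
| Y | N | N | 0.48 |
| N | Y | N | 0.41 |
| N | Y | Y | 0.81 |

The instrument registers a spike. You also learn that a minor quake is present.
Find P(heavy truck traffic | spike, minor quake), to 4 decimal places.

Weight on heavy truck traffic=true, given the evidence: 0.044226 + 0.013860 = 0.058086
Denominator P(spike | minor quake): 0.67×0.78×0.93 + 0.81×0.78×0.07 + 0.79×0.22×0.93 + 0.9×0.22×0.07 = 0.705738
P(heavy truck traffic | spike, minor quake) = 0.058086/0.705738 ≈ 0.0823

P(heavy truck traffic | spike, minor quake) ≈ 0.0823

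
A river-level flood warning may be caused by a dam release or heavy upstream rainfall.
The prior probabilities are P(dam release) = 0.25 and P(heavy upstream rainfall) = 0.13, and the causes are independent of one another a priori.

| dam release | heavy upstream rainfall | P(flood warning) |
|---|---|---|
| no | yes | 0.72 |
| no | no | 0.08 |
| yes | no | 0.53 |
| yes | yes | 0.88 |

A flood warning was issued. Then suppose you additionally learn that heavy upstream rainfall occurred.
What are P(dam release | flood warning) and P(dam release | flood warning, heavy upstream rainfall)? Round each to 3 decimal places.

Weight on dam release=true, given the evidence: 0.115275 + 0.028600 = 0.143875
Normalizer over all consistent configurations: 0.08·0.75·0.87 + 0.72·0.75·0.13 + 0.53·0.25·0.87 + 0.88·0.25·0.13 = 0.266275
P(dam release | flood warning) = 0.143875/0.266275 ≈ 0.540

Now condition on the additional information:
P(flood warning | heavy upstream rainfall) = 0.72×0.75 + 0.88×0.25 = 0.540000 + 0.220000 = 0.760000
Of this, 0.220000 comes from 0.88×0.25 (the dam release=true cases).
P(dam release | flood warning, heavy upstream rainfall) = 0.220000 / 0.760000 ≈ 0.289
This is intercausal reasoning (explaining away): once heavy upstream rainfall accounts for the flood warning, dam release becomes less likely.

P(dam release | flood warning) ≈ 0.540; P(dam release | flood warning, heavy upstream rainfall) ≈ 0.289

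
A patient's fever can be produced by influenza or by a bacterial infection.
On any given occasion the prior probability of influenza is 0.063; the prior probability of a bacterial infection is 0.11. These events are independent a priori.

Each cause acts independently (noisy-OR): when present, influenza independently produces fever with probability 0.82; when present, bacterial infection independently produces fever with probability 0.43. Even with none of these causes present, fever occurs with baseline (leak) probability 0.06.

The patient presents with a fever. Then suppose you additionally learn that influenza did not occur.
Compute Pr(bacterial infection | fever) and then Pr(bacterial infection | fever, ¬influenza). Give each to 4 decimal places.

Pr(bacterial infection | fever) ≈ 0.3590; Pr(bacterial infection | fever, ¬influenza) ≈ 0.4888

Under noisy-OR, P(fever | causes) = 1 − (1−0.06)·∏(1−qᵢ) over the active causes.
P(fever) = 0.06·0.937·0.89 + 0.4642·0.937·0.11 + 0.8308·0.063·0.89 + 0.903556·0.063·0.11 = 0.050036 + 0.047845 + 0.046583 + 0.006262 = 0.150726
Restricting to configurations with bacterial infection present: 0.047845 + 0.006262 = 0.054107.
So P(bacterial infection | fever) = 0.054107/0.150726 ≈ 0.3590.

Now condition on the additional information:
By total probability over both values of bacterial infection:
  P(fever | ¬influenza) = 0.06*0.89 + 0.4642*0.11
        = 0.053400 + 0.051062 = 0.104462
The terms with bacterial infection present sum to 0.051062, so
  P(bacterial infection | fever, ¬influenza) = 0.051062 / 0.104462 ≈ 0.4888
Ruling out influenza raises the posterior on bacterial infection — the flip side of explaining away.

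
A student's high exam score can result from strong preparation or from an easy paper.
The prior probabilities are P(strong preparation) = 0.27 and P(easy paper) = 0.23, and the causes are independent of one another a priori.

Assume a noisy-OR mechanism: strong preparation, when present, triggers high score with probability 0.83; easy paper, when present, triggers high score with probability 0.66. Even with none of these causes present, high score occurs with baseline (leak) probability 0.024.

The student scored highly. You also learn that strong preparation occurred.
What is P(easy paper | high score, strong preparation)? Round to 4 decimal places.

Under noisy-OR, P(high score | causes) = 1 − (1−0.024)·∏(1−qᵢ) over the active causes.
Sum P(high score|·) weighted by the priors over both values of easy paper:
  P(high score | strong preparation) = 0.83408×0.77 + 0.943587×0.23
        = 0.642242 + 0.217025 = 0.859267
Configurations with easy paper contribute 0.217025, so
  P(easy paper | high score, strong preparation) = 0.217025 / 0.859267 ≈ 0.2526

P(easy paper | high score, strong preparation) ≈ 0.2526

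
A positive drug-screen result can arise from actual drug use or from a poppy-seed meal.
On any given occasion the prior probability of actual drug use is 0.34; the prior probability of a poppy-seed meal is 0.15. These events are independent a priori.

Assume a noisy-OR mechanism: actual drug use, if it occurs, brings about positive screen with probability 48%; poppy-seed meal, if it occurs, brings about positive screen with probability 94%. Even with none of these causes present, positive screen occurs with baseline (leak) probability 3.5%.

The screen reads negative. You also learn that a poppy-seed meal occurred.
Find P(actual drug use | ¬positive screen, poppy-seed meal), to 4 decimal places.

Under noisy-OR, P(positive screen | causes) = 1 − (1−0.035)·∏(1−qᵢ) over the active causes.
Enumerate both values of actual drug use and weight by the priors:
  P(¬positive screen | poppy-seed meal) = 0.0579*0.66 + 0.030108*0.34
        = 0.038214 + 0.010237 = 0.048451
Keeping only the actual drug use-present terms gives 0.010237, so
  P(actual drug use | ¬positive screen, poppy-seed meal) = 0.010237 / 0.048451 ≈ 0.2113

P(actual drug use | ¬positive screen, poppy-seed meal) ≈ 0.2113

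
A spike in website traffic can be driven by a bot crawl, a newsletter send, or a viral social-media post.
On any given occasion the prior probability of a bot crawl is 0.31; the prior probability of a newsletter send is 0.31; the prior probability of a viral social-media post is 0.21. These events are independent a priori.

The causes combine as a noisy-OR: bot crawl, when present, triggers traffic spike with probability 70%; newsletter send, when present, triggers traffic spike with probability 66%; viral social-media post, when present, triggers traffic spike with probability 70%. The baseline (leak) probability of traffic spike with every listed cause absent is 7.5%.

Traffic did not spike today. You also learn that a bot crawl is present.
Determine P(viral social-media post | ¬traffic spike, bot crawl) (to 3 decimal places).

P(viral social-media post | ¬traffic spike, bot crawl) ≈ 0.074

Under noisy-OR, P(traffic spike | causes) = 1 − (1−0.075)·∏(1−qᵢ) over the active causes.
P(¬traffic spike | bot crawl) = 0.2775*0.69*0.79 + 0.08325*0.69*0.21 + 0.09435*0.31*0.79 + 0.028305*0.31*0.21 = 0.151265 + 0.012063 + 0.023106 + 0.001843 = 0.188277
The viral social-media post-present share is 0.012063 + 0.001843 = 0.013906.
P(viral social-media post | ¬traffic spike, bot crawl) = 0.013906 / 0.188277 ≈ 0.074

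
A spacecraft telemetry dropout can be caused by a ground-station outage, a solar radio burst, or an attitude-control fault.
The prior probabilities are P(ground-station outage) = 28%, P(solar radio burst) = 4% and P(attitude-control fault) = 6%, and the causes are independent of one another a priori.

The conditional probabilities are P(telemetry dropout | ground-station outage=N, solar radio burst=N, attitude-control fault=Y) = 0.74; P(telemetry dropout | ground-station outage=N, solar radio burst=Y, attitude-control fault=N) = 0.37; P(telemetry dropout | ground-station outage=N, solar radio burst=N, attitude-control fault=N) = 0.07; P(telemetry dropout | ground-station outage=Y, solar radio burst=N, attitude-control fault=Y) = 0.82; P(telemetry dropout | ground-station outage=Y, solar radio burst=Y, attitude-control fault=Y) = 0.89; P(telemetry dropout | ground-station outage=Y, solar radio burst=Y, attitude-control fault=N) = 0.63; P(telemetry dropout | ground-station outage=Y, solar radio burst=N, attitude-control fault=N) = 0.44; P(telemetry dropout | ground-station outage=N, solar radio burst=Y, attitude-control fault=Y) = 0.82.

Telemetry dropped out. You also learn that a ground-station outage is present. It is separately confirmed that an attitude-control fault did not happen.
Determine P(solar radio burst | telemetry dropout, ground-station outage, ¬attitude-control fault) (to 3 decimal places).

P(telemetry dropout | ground-station outage, ¬attitude-control fault) = 0.44·0.96 + 0.63·0.04 = 0.422400 + 0.025200 = 0.447600
Of this, 0.025200 comes from 0.63·0.04 (the solar radio burst=true cases).
Hence the posterior is 0.025200/0.447600 ≈ 0.056.

P(solar radio burst | telemetry dropout, ground-station outage, ¬attitude-control fault) ≈ 0.056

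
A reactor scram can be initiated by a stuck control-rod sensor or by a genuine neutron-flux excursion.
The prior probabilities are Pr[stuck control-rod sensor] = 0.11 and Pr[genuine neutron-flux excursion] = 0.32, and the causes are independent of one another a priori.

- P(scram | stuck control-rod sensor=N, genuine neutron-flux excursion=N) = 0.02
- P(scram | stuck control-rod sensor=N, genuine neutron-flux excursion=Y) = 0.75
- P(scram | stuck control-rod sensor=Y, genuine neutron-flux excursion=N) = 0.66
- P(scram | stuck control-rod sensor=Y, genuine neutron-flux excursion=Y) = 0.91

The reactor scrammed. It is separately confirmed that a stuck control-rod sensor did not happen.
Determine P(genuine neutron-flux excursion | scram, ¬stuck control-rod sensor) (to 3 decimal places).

By total probability over both values of genuine neutron-flux excursion:
  P(scram | ¬stuck control-rod sensor) = 0.02×0.68 + 0.75×0.32
        = 0.013600 + 0.240000 = 0.253600
The terms with genuine neutron-flux excursion present sum to 0.240000, so
  P(genuine neutron-flux excursion | scram, ¬stuck control-rod sensor) = 0.240000 / 0.253600 ≈ 0.946

P(genuine neutron-flux excursion | scram, ¬stuck control-rod sensor) ≈ 0.946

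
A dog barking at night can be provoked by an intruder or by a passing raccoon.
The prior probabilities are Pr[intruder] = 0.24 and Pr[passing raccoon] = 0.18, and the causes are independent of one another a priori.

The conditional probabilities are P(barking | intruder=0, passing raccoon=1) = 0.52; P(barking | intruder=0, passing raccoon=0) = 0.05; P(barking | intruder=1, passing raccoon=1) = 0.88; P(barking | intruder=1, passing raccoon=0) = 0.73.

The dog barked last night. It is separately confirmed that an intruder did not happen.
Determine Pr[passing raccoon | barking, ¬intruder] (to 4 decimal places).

Numerator (weight on configurations with passing raccoon): 0.52*0.18 = 0.093600
Denominator P(barking | ¬intruder): 0.05*0.82 + 0.52*0.18 = 0.134600
P(passing raccoon | barking, ¬intruder) = 0.093600/0.134600 ≈ 0.6954

Pr[passing raccoon | barking, ¬intruder] ≈ 0.6954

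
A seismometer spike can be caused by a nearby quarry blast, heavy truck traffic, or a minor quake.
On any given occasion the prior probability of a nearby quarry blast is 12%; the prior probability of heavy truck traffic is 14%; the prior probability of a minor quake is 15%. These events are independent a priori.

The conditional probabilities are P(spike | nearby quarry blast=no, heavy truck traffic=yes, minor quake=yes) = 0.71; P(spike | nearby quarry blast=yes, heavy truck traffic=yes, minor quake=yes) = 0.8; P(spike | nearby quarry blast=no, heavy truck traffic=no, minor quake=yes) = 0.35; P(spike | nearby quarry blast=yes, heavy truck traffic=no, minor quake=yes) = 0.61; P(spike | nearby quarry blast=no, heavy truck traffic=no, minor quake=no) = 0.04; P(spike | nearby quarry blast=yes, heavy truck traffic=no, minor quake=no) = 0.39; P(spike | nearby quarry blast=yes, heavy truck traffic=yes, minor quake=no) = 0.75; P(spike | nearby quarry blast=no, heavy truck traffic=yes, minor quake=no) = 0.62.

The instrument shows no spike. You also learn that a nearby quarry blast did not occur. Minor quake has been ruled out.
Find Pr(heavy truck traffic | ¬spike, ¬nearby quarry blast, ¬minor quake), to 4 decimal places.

Pr(heavy truck traffic | ¬spike, ¬nearby quarry blast, ¬minor quake) ≈ 0.0605

By total probability over both values of heavy truck traffic:
  P(¬spike | ¬nearby quarry blast, ¬minor quake) = 0.96×0.86 + 0.38×0.14
        = 0.825600 + 0.053200 = 0.878800
Keeping only the heavy truck traffic-present terms gives 0.053200, so
  P(heavy truck traffic | ¬spike, ¬nearby quarry blast, ¬minor quake) = 0.053200 / 0.878800 ≈ 0.0605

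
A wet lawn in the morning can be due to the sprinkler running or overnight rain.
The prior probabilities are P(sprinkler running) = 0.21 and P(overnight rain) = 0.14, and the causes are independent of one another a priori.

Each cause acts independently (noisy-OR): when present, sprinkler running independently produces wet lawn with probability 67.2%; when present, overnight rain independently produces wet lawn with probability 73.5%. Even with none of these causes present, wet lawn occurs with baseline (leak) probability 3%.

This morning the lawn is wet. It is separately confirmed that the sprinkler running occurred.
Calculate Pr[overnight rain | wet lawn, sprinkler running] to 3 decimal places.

Pr[overnight rain | wet lawn, sprinkler running] ≈ 0.179

Under noisy-OR, P(wet lawn | causes) = 1 − (1−0.03)·∏(1−qᵢ) over the active causes.
By total probability over both values of overnight rain:
  P(wet lawn | sprinkler running) = 0.68184×0.86 + 0.915688×0.14
        = 0.586382 + 0.128196 = 0.714578
The terms with overnight rain present sum to 0.128196, so
  P(overnight rain | wet lawn, sprinkler running) = 0.128196 / 0.714578 ≈ 0.179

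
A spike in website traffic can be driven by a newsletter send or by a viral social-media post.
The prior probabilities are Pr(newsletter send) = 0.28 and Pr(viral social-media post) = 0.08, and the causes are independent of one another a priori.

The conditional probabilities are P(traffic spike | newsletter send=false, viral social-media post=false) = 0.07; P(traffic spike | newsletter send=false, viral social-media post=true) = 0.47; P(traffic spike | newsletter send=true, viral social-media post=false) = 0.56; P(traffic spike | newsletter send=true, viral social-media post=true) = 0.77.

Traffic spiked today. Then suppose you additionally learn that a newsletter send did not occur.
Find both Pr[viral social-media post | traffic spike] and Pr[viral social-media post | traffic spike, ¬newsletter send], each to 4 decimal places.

Pr[viral social-media post | traffic spike] ≈ 0.1886; Pr[viral social-media post | traffic spike, ¬newsletter send] ≈ 0.3686

P(traffic spike) = 0.07×0.72×0.92 + 0.47×0.72×0.08 + 0.56×0.28×0.92 + 0.77×0.28×0.08 = 0.046368 + 0.027072 + 0.144256 + 0.017248 = 0.234944
Of this, 0.044320 comes from 0.027072 + 0.017248 (the viral social-media post=true cases).
So P(viral social-media post | traffic spike) = 0.044320/0.234944 ≈ 0.1886.

Now condition on the additional information:
For the numerator, keep only viral social-media post=true terms: 0.47×0.08 = 0.037600
Denominator P(traffic spike | ¬newsletter send): 0.07×0.92 + 0.47×0.08 = 0.102000
Posterior = 0.037600 / 0.102000 ≈ 0.3686
Ruling out newsletter send raises the posterior on viral social-media post — the flip side of explaining away.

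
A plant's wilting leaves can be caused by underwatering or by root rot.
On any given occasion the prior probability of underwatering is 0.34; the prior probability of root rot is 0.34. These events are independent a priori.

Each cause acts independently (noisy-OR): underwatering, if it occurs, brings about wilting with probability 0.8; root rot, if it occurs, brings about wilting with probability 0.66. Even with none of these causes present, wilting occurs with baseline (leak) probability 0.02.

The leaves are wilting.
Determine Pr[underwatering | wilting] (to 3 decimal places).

Under noisy-OR, P(wilting | causes) = 1 − (1−0.02)·∏(1−qᵢ) over the active causes.
P(wilting) = 0.02·0.66·0.66 + 0.6668·0.66·0.34 + 0.804·0.34·0.66 + 0.93336·0.34·0.34 = 0.008712 + 0.149630 + 0.180418 + 0.107896 = 0.446656
Of this, 0.288314 comes from 0.180418 + 0.107896 (the underwatering=true cases).
So P(underwatering | wilting) = 0.288314/0.446656 ≈ 0.645.

Pr[underwatering | wilting] ≈ 0.645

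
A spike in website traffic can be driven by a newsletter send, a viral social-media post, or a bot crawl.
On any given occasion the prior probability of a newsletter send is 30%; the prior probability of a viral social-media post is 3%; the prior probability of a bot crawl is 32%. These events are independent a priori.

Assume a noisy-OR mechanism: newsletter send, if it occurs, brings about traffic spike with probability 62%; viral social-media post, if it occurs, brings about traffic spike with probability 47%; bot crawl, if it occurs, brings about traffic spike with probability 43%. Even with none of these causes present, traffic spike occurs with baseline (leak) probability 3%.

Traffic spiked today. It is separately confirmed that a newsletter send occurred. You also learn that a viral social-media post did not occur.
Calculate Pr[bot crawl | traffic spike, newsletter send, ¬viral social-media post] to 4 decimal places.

Pr[bot crawl | traffic spike, newsletter send, ¬viral social-media post] ≈ 0.3706

Under noisy-OR, P(traffic spike | causes) = 1 − (1−0.03)·∏(1−qᵢ) over the active causes.
P(traffic spike | newsletter send, ¬viral social-media post) = 0.6314×0.68 + 0.789898×0.32 = 0.429352 + 0.252767 = 0.682119
Restricting to configurations with bot crawl present: 0.789898×0.32 = 0.252767.
So P(bot crawl | traffic spike, newsletter send, ¬viral social-media post) = 0.252767/0.682119 ≈ 0.3706.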